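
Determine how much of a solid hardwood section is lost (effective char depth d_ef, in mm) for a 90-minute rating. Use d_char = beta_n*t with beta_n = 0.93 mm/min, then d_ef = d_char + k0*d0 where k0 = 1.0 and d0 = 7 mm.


d_char = 0.93 * 90 = 83.7 mm
d_ef = 83.7 + 1.0*7 = 90.7 mm

90.7 mm


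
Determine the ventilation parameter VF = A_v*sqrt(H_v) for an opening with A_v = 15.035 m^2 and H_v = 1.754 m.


sqrt(H_v) = 1.3244
VF = 15.035 * 1.3244 = 19.912 m^(5/2)

19.912 m^(5/2)


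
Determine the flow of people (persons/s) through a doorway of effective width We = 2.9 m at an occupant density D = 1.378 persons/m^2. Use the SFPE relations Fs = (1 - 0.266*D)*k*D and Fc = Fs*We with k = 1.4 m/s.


1 - 0.266*D = 1 - 0.266*1.378 = 0.63345
Fs = 0.63345 * 1.4 * 1.378 = 1.2221 persons/(s*m)
Fc = 1.2221 * 2.9 = 3.5440 persons/s

3.5440 persons/s


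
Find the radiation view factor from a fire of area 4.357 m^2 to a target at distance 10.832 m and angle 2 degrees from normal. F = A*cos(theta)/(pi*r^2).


cos(2 deg) = 0.99939
pi*r^2 = 368.61
F = 4.357 * 0.99939 / 368.61 = 0.011813

0.011813


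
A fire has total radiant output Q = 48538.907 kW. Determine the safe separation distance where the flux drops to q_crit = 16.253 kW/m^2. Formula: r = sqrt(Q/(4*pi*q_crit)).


4*pi*q_crit = 204.24
Q/(4*pi*q_crit) = 237.65
r = sqrt(237.65) = 15.416 m

15.416 m


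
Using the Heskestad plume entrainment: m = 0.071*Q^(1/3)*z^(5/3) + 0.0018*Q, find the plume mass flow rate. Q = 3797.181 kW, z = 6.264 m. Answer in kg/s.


Q^(1/3) = 15.601
z^(5/3) = 21.286
First term = 0.071 * 15.601 * 21.286 = 23.578
Second term = 0.0018 * 3797.181 = 6.8349
m = 30.412 kg/s

30.412 kg/s


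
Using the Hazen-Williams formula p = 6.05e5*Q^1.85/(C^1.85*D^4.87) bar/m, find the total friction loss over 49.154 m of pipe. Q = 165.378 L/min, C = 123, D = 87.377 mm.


Q^1.85 = 12711
C^1.85 = 7350.6
D^4.87 = 2.8484e+09
p/m = 0.00036729 bar/m
p_total = 0.00036729 * 49.154 = 0.018054 bar

0.018054 bar


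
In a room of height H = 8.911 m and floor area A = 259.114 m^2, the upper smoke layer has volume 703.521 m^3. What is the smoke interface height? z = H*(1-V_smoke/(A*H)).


V/(A*H) = 0.30469
1 - 0.30469 = 0.69531
z = 8.911 * 0.69531 = 6.1959 m

6.1959 m


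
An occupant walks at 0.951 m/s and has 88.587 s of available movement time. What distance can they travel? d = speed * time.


d = 0.951 * 88.587 = 84.246 m

84.246 m


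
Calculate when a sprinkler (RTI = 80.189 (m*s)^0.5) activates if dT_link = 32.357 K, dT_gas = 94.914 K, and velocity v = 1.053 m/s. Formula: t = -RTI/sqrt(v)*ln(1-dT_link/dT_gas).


dT_link/dT_gas = 0.34091
ln(1 - 0.34091) = -0.41689
t = -80.189 / sqrt(1.053) * -0.41689 = 32.578 s

32.578 s


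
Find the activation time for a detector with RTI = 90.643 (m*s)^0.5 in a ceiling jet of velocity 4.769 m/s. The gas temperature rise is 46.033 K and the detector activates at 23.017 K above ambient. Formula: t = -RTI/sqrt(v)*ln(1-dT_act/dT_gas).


dT_act/dT_gas = 0.50001
ln(1 - 0.50001) = -0.69317
t = -90.643 / sqrt(4.769) * -0.69317 = 28.771 s

28.771 s


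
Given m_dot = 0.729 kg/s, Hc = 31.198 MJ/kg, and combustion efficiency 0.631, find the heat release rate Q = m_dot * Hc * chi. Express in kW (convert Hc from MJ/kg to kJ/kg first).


Hc = 31.198 MJ/kg = 31.198 * 1000 kJ/kg = 31198 kJ/kg
Q = 0.729 kg/s * 31198 kJ/kg * 0.631 = 14351 kW

14351 kW


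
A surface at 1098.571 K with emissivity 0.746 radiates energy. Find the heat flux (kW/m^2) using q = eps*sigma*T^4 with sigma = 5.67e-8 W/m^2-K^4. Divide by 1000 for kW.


T^4 = 1.4565e+12
q = 0.746 * 5.67e-8 * 1.4565e+12 / 1000 = 61.608 kW/m^2

61.608 kW/m^2


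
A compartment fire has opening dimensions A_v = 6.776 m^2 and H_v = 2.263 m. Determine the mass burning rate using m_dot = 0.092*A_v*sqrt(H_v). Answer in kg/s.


sqrt(H_v) = 1.5043
m_dot = 0.092 * 6.776 * 1.5043 = 0.93779 kg/s

0.93779 kg/s


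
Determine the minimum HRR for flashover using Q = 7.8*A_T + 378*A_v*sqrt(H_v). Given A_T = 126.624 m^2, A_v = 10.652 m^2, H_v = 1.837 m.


7.8*A_T = 987.67
sqrt(H_v) = 1.3554
378*A_v*sqrt(H_v) = 5457.3
Q = 987.67 + 5457.3 = 6445.0 kW

6445.0 kW


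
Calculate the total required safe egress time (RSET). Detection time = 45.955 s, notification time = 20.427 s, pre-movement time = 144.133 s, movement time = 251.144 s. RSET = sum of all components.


Total = 45.955 + 20.427 + 144.133 + 251.144 = 461.659 s

461.659 s


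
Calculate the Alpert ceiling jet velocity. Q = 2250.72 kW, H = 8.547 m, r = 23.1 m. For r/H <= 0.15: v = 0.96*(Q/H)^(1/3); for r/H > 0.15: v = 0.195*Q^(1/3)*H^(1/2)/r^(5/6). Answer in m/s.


r/H = 23.1 / 8.547 = 2.7027
r/H > 0.15, so v = 0.195*Q^(1/3)*H^(1/2)/r^(5/6)
Q^(1/3) = 13.105
H^(1/2) = 2.9235
r^(5/6) = 13.688
v = 0.195 * 13.105 * 2.9235 / 13.688 = 0.54581 m/s

0.54581 m/s


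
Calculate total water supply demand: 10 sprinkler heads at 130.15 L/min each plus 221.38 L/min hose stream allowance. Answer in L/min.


Sprinkler demand = 10 * 130.15 = 1301.5 L/min
Total = 1301.5 + 221.38 = 1522.88 L/min

1522.88 L/min


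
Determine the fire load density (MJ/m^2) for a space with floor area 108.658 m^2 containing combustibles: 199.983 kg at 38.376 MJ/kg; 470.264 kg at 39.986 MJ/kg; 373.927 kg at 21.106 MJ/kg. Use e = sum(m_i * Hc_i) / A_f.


Total energy = 199.983*38.376 + 470.264*39.986 + 373.927*21.106
= 7674.548 + 18803.98 + 7892.103
= 34370.63 MJ
e = 34370.63 / 108.658 = 316.32 MJ/m^2

316.32 MJ/m^2


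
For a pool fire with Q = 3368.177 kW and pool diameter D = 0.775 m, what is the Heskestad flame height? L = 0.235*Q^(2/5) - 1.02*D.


Q^(2/5) = 25.761
0.235 * Q^(2/5) = 6.0538
1.02 * D = 0.79050
L = 5.2633 m

5.2633 m


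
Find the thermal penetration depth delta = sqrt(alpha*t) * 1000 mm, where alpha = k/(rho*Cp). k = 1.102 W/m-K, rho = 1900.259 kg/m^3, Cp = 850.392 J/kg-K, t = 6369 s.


alpha = 1.102 / (1900.259 * 850.392) = 6.8195e-07 m^2/s
alpha * t = 0.0043433
delta = sqrt(0.0043433) * 1000 = 65.904 mm

65.904 mm


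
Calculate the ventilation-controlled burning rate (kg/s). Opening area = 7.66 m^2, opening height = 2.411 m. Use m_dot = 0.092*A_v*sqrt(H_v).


sqrt(H_v) = 1.5527
m_dot = 0.092 * 7.66 * 1.5527 = 1.0942 kg/s

1.0942 kg/s


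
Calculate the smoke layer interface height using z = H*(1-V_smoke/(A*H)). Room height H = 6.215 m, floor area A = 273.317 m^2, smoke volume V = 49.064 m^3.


V/(A*H) = 0.028884
1 - 0.028884 = 0.97112
z = 6.215 * 0.97112 = 6.0355 m

6.0355 m


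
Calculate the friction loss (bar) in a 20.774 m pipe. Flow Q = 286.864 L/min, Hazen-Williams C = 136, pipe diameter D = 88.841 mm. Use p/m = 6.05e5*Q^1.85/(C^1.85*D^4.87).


Q^1.85 = 35213
C^1.85 = 8852.1
D^4.87 = 3.0885e+09
p/m = 0.00077922 bar/m
p_total = 0.00077922 * 20.774 = 0.016188 bar

0.016188 bar


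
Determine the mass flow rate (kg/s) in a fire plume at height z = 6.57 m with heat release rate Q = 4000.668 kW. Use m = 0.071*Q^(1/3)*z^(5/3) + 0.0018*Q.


Q^(1/3) = 15.875
z^(5/3) = 23.047
First term = 0.071 * 15.875 * 23.047 = 25.976
Second term = 0.0018 * 4000.668 = 7.2012
m = 33.178 kg/s

33.178 kg/s


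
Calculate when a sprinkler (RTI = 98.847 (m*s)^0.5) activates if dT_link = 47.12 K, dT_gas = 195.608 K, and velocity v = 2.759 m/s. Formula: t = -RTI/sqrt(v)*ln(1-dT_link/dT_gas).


dT_link/dT_gas = 0.24089
ln(1 - 0.24089) = -0.27561
t = -98.847 / sqrt(2.759) * -0.27561 = 16.401 s

16.401 s


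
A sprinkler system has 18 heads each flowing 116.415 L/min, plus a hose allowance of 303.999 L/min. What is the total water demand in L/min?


Sprinkler demand = 18 * 116.415 = 2095.47 L/min
Total = 2095.47 + 303.999 = 2399.469 L/min

2399.469 L/min


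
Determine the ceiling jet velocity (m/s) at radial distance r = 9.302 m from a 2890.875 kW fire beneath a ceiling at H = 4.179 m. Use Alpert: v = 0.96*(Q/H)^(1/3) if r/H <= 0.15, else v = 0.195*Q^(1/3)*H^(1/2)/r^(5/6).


r/H = 9.302 / 4.179 = 2.2259
r/H > 0.15, so v = 0.195*Q^(1/3)*H^(1/2)/r^(5/6)
Q^(1/3) = 14.245
H^(1/2) = 2.0443
r^(5/6) = 6.4143
v = 0.195 * 14.245 * 2.0443 / 6.4143 = 0.88532 m/s

0.88532 m/s


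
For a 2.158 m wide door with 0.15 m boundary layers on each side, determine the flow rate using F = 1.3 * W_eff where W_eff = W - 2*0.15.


W_eff = 2.158 - 0.30 = 1.858 m
F = 1.3 * 1.858 = 2.4154 persons/s

2.4154 persons/s


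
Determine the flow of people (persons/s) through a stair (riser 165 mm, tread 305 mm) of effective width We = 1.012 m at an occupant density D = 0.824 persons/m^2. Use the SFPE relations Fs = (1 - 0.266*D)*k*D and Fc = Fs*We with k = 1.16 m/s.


1 - 0.266*D = 1 - 0.266*0.824 = 0.78082
Fs = 0.78082 * 1.16 * 0.824 = 0.74634 persons/(s*m)
Fc = 0.74634 * 1.012 = 0.75529 persons/s

0.75529 persons/s


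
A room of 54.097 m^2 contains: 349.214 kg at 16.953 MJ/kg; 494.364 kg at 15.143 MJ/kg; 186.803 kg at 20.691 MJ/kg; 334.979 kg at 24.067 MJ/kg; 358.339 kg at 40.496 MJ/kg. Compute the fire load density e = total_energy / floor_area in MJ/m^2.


Total energy = 349.214*16.953 + 494.364*15.143 + 186.803*20.691 + 334.979*24.067 + 358.339*40.496
= 5920.225 + 7486.154 + 3865.141 + 8061.940 + 14511.30
= 39844.76 MJ
e = 39844.76 / 54.097 = 736.54 MJ/m^2

736.54 MJ/m^2


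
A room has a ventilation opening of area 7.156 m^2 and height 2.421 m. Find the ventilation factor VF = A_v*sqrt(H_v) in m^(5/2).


sqrt(H_v) = 1.5560
VF = 7.156 * 1.5560 = 11.134 m^(5/2)

11.134 m^(5/2)


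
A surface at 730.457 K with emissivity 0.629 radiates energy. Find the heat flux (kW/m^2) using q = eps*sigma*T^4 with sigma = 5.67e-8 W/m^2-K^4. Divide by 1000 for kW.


T^4 = 2.8469e+11
q = 0.629 * 5.67e-8 * 2.8469e+11 / 1000 = 10.153 kW/m^2

10.153 kW/m^2


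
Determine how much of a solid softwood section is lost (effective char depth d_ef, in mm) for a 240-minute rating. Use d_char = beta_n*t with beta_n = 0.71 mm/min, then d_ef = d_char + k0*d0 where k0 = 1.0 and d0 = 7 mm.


d_char = 0.71 * 240 = 170.4 mm
d_ef = 170.4 + 1.0*7 = 177.4 mm

177.4 mm


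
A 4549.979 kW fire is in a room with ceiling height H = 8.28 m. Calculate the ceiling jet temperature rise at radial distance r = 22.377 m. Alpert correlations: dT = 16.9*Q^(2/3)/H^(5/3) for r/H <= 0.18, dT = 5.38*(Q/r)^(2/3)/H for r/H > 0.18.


r/H = 22.377 / 8.28 = 2.7025
r/H > 0.18, so dT = 5.38*(Q/r)^(2/3)/H
Q/r = 203.33
(Q/r)^(2/3) = 34.578
dT = 5.38 * 34.578 / 8.28 = 22.468 K

22.468 K


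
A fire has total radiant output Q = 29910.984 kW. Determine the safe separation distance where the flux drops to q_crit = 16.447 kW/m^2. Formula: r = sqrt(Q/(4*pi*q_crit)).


4*pi*q_crit = 206.68
Q/(4*pi*q_crit) = 144.72
r = sqrt(144.72) = 12.030 m

12.030 m


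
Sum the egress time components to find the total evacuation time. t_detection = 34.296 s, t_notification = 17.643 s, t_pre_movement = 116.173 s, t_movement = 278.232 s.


Total = 34.296 + 17.643 + 116.173 + 278.232 = 446.344 s

446.344 s


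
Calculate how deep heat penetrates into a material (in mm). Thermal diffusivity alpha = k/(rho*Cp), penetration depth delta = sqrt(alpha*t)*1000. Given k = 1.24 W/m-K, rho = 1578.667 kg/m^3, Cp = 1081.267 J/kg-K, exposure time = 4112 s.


alpha = 1.24 / (1578.667 * 1081.267) = 7.2644e-07 m^2/s
alpha * t = 0.0029871
delta = sqrt(0.0029871) * 1000 = 54.654 mm

54.654 mm


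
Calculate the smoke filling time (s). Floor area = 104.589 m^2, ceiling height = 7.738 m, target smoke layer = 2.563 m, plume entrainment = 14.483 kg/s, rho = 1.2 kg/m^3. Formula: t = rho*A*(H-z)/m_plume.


H - z = 5.175 m
t = 1.2 * 104.589 * 5.175 / 14.483 = 44.846 s

44.846 s


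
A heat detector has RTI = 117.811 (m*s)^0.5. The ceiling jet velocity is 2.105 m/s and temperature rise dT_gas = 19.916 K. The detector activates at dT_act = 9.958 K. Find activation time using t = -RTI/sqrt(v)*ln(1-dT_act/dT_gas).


dT_act/dT_gas = 0.5
ln(1 - 0.5) = -0.69315
t = -117.811 / sqrt(2.105) * -0.69315 = 56.284 s

56.284 s


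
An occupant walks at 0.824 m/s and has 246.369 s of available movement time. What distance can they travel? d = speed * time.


d = 0.824 * 246.369 = 203.01 m

203.01 m


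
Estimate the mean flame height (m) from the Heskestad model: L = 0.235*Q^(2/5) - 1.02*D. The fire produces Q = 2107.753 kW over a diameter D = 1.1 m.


Q^(2/5) = 21.356
0.235 * Q^(2/5) = 5.0188
1.02 * D = 1.122
L = 3.8968 m

3.8968 m


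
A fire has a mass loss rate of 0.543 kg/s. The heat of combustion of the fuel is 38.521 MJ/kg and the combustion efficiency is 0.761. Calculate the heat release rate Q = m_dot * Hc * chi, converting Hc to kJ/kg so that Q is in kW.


Hc = 38.521 MJ/kg = 38.521 * 1000 kJ/kg = 38521 kJ/kg
Q = 0.543 kg/s * 38521 kJ/kg * 0.761 = 15918 kW

15918 kW


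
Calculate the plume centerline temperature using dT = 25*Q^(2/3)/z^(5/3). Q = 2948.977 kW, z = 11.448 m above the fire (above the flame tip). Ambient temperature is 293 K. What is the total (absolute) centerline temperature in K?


Q^(2/3) = 205.64
z^(5/3) = 58.150
dT = 25 * 205.64 / 58.150 = 88.411 K
T = 293 + 88.411 = 381.41 K

381.41 K


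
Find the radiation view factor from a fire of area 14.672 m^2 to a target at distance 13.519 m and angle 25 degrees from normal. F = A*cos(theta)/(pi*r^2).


cos(25 deg) = 0.90631
pi*r^2 = 574.17
F = 14.672 * 0.90631 / 574.17 = 0.023159

0.023159


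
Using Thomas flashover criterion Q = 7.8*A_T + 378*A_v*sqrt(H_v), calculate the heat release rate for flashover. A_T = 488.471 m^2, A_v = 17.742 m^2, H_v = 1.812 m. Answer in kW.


7.8*A_T = 3810.1
sqrt(H_v) = 1.3461
378*A_v*sqrt(H_v) = 9027.6
Q = 3810.1 + 9027.6 = 12838 kW

12838 kW


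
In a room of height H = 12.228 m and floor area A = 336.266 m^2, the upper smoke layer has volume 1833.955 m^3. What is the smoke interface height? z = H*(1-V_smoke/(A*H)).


V/(A*H) = 0.44602
1 - 0.44602 = 0.55398
z = 12.228 * 0.55398 = 6.7741 m

6.7741 m


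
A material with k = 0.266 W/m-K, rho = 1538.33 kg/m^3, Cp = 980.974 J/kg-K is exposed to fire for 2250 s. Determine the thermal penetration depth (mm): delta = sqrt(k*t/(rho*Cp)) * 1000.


alpha = 0.266 / (1538.33 * 980.974) = 1.7627e-07 m^2/s
alpha * t = 0.00039660
delta = sqrt(0.00039660) * 1000 = 19.915 mm

19.915 mm


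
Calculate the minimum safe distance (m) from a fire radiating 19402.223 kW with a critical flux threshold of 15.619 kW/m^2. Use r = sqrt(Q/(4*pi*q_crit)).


4*pi*q_crit = 196.27
Q/(4*pi*q_crit) = 98.853
r = sqrt(98.853) = 9.9425 m

9.9425 m


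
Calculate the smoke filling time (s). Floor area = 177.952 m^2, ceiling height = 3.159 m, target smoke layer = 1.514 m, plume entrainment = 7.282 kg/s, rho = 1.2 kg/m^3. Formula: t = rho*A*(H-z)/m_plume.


H - z = 1.645 m
t = 1.2 * 177.952 * 1.645 / 7.282 = 48.239 s

48.239 s


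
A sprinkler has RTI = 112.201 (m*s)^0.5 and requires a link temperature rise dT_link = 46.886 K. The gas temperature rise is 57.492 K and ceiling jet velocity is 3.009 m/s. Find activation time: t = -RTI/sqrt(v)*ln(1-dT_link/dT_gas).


dT_link/dT_gas = 0.81552
ln(1 - 0.81552) = -1.6902
t = -112.201 / sqrt(3.009) * -1.6902 = 109.33 s

109.33 s


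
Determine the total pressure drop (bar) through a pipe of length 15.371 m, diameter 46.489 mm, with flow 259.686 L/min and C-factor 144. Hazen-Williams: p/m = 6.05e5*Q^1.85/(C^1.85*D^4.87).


Q^1.85 = 29291
C^1.85 = 9839.4
D^4.87 = 1.3182e+08
p/m = 0.013662 bar/m
p_total = 0.013662 * 15.371 = 0.21000 bar

0.21000 bar


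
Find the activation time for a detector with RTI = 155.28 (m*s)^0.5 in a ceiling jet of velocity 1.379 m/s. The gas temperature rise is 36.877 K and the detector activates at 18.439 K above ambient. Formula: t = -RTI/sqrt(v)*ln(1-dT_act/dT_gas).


dT_act/dT_gas = 0.50001
ln(1 - 0.50001) = -0.69317
t = -155.28 / sqrt(1.379) * -0.69317 = 91.659 s

91.659 s


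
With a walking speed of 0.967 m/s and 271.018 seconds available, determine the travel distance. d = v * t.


d = 0.967 * 271.018 = 262.07 m

262.07 m


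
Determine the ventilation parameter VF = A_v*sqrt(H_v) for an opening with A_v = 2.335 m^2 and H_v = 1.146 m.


sqrt(H_v) = 1.0705
VF = 2.335 * 1.0705 = 2.4996 m^(5/2)

2.4996 m^(5/2)


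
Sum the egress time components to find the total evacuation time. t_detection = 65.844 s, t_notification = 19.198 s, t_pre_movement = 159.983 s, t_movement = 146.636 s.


Total = 65.844 + 19.198 + 159.983 + 146.636 = 391.661 s

391.661 s


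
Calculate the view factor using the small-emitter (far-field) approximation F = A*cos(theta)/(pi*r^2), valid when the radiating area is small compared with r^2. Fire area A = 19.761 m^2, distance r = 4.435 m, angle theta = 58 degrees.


cos(58 deg) = 0.52992
pi*r^2 = 61.793
F = 19.761 * 0.52992 / 61.793 = 0.16947

0.16947


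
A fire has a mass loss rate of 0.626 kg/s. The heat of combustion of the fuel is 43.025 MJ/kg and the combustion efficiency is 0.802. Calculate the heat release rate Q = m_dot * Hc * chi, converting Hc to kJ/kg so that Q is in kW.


Hc = 43.025 MJ/kg = 43.025 * 1000 kJ/kg = 43025 kJ/kg
Q = 0.626 kg/s * 43025 kJ/kg * 0.802 = 21601 kW

21601 kW


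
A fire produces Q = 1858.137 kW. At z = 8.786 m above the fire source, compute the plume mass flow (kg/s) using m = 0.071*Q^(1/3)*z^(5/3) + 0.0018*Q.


Q^(1/3) = 12.294
z^(5/3) = 37.410
First term = 0.071 * 12.294 * 37.410 = 32.654
Second term = 0.0018 * 1858.137 = 3.3446
m = 35.999 kg/s

35.999 kg/s


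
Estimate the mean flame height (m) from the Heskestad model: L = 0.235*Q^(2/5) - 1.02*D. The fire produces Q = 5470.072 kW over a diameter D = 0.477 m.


Q^(2/5) = 31.275
0.235 * Q^(2/5) = 7.3496
1.02 * D = 0.48654
L = 6.8631 m

6.8631 m


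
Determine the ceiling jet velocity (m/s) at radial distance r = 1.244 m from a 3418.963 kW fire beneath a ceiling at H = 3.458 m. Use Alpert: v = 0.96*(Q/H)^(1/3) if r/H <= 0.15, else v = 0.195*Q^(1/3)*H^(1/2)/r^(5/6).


r/H = 1.244 / 3.458 = 0.35975
r/H > 0.15, so v = 0.195*Q^(1/3)*H^(1/2)/r^(5/6)
Q^(1/3) = 15.065
H^(1/2) = 1.8596
r^(5/6) = 1.1995
v = 0.195 * 15.065 * 1.8596 / 1.1995 = 4.5540 m/s

4.5540 m/s


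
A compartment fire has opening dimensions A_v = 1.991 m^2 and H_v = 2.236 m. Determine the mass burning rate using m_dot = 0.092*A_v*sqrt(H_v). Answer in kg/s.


sqrt(H_v) = 1.4953
m_dot = 0.092 * 1.991 * 1.4953 = 0.27390 kg/s

0.27390 kg/s


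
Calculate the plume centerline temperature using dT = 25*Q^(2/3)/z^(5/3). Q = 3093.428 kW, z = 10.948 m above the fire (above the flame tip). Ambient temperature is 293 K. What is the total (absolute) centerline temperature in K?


Q^(2/3) = 212.30
z^(5/3) = 53.979
dT = 25 * 212.30 / 53.979 = 98.328 K
T = 293 + 98.328 = 391.33 K

391.33 K


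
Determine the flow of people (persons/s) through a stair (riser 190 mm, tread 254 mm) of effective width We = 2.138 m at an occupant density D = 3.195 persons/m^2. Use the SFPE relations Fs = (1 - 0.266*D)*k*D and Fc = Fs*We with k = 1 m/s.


1 - 0.266*D = 1 - 0.266*3.195 = 0.15013
Fs = 0.15013 * 1 * 3.195 = 0.47967 persons/(s*m)
Fc = 0.47967 * 2.138 = 1.0255 persons/s

1.0255 persons/s


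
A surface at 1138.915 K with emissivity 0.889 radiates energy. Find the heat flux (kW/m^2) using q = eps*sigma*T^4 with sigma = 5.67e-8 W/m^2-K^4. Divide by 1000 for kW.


T^4 = 1.6825e+12
q = 0.889 * 5.67e-8 * 1.6825e+12 / 1000 = 84.811 kW/m^2

84.811 kW/m^2


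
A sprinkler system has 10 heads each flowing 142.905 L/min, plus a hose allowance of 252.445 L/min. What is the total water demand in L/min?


Sprinkler demand = 10 * 142.905 = 1429.05 L/min
Total = 1429.05 + 252.445 = 1681.495 L/min

1681.495 L/min


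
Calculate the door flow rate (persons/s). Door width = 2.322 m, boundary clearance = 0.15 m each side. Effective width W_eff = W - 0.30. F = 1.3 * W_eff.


W_eff = 2.322 - 0.30 = 2.022 m
F = 1.3 * 2.022 = 2.6286 persons/s

2.6286 persons/s


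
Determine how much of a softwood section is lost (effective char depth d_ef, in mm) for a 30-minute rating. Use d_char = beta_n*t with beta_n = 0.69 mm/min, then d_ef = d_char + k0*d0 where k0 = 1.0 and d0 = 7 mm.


d_char = 0.69 * 30 = 20.7 mm
d_ef = 20.7 + 1.0*7 = 27.7 mm

27.7 mm


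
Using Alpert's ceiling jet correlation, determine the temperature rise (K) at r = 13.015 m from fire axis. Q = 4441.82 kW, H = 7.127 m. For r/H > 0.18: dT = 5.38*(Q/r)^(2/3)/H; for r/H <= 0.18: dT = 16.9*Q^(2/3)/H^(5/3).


r/H = 13.015 / 7.127 = 1.8262
r/H > 0.18, so dT = 5.38*(Q/r)^(2/3)/H
Q/r = 341.28
(Q/r)^(2/3) = 48.836
dT = 5.38 * 48.836 / 7.127 = 36.865 K

36.865 K


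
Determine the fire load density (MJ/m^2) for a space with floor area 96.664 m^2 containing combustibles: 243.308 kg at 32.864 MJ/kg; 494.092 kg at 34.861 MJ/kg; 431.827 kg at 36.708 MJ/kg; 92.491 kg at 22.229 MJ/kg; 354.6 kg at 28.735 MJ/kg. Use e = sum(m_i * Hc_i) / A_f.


Total energy = 243.308*32.864 + 494.092*34.861 + 431.827*36.708 + 92.491*22.229 + 354.6*28.735
= 7996.074 + 17224.54 + 15851.51 + 2055.982 + 10189.431
= 53317.53 MJ
e = 53317.53 / 96.664 = 551.58 MJ/m^2

551.58 MJ/m^2


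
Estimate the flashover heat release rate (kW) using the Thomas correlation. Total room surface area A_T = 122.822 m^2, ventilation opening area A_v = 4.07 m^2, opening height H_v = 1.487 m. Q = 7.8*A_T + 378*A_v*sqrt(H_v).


7.8*A_T = 958.01
sqrt(H_v) = 1.2194
378*A_v*sqrt(H_v) = 1876.0
Q = 958.01 + 1876.0 = 2834.0 kW

2834.0 kW


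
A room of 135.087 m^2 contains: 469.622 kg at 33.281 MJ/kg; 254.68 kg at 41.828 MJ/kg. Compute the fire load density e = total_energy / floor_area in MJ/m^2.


Total energy = 469.622*33.281 + 254.68*41.828
= 15629.49 + 10652.76
= 26282.24 MJ
e = 26282.24 / 135.087 = 194.56 MJ/m^2

194.56 MJ/m^2


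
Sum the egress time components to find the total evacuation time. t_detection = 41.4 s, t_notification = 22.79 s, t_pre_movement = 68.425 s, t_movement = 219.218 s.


Total = 41.4 + 22.79 + 68.425 + 219.218 = 351.833 s

351.833 s


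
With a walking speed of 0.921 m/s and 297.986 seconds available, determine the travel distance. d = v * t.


d = 0.921 * 297.986 = 274.45 m

274.45 m


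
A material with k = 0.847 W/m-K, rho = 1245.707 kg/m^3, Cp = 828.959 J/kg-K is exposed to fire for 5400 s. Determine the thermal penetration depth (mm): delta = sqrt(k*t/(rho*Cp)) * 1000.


alpha = 0.847 / (1245.707 * 828.959) = 8.2023e-07 m^2/s
alpha * t = 0.0044292
delta = sqrt(0.0044292) * 1000 = 66.552 mm

66.552 mm


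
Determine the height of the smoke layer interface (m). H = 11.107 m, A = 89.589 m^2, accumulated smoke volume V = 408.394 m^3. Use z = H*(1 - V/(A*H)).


V/(A*H) = 0.41042
1 - 0.41042 = 0.58958
z = 11.107 * 0.58958 = 6.5485 m

6.5485 m


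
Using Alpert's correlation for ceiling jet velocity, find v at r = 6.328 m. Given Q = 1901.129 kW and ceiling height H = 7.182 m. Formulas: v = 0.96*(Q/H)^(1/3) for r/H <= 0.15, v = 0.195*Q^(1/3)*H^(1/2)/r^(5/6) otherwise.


r/H = 6.328 / 7.182 = 0.88109
r/H > 0.15, so v = 0.195*Q^(1/3)*H^(1/2)/r^(5/6)
Q^(1/3) = 12.388
H^(1/2) = 2.6799
r^(5/6) = 4.6529
v = 0.195 * 12.388 * 2.6799 / 4.6529 = 1.3914 m/s

1.3914 m/s


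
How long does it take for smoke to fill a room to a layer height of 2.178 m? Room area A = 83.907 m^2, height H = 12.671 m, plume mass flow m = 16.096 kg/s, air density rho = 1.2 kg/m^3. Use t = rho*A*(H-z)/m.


H - z = 10.493 m
t = 1.2 * 83.907 * 10.493 / 16.096 = 65.639 s

65.639 s


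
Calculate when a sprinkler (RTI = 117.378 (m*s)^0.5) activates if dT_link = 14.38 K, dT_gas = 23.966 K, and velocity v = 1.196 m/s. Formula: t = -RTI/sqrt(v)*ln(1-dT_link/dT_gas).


dT_link/dT_gas = 0.60002
ln(1 - 0.60002) = -0.91633
t = -117.378 / sqrt(1.196) * -0.91633 = 98.350 s

98.350 s


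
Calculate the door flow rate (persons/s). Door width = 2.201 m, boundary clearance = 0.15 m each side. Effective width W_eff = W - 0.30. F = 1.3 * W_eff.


W_eff = 2.201 - 0.30 = 1.901 m
F = 1.3 * 1.901 = 2.4713 persons/s

2.4713 persons/s


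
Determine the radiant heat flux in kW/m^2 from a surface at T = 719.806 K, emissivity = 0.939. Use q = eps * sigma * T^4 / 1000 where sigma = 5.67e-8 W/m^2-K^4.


T^4 = 2.6845e+11
q = 0.939 * 5.67e-8 * 2.6845e+11 / 1000 = 14.293 kW/m^2

14.293 kW/m^2


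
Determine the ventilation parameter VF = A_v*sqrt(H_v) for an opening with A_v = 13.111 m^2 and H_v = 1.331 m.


sqrt(H_v) = 1.1537
VF = 13.111 * 1.1537 = 15.126 m^(5/2)

15.126 m^(5/2)


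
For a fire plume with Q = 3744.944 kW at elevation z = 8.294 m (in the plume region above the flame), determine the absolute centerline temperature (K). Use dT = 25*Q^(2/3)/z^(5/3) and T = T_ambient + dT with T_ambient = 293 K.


Q^(2/3) = 241.16
z^(5/3) = 33.984
dT = 25 * 241.16 / 33.984 = 177.40 K
T = 293 + 177.40 = 470.40 K

470.40 K


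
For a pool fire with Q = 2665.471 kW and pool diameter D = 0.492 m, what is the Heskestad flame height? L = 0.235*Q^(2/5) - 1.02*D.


Q^(2/5) = 23.459
0.235 * Q^(2/5) = 5.5129
1.02 * D = 0.50184
L = 5.0110 m

5.0110 m


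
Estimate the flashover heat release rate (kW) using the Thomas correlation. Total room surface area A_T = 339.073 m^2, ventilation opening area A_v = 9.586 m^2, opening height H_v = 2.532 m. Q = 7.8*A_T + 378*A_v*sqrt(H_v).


7.8*A_T = 2644.8
sqrt(H_v) = 1.5912
378*A_v*sqrt(H_v) = 5765.8
Q = 2644.8 + 5765.8 = 8410.6 kW

8410.6 kW


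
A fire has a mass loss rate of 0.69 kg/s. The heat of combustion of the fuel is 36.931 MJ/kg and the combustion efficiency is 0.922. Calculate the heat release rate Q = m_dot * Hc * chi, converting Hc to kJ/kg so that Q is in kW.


Hc = 36.931 MJ/kg = 36.931 * 1000 kJ/kg = 36931 kJ/kg
Q = 0.69 kg/s * 36931 kJ/kg * 0.922 = 23495 kW

23495 kW


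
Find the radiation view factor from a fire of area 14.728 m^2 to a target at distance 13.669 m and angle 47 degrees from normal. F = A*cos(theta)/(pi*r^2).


cos(47 deg) = 0.68200
pi*r^2 = 586.98
F = 14.728 * 0.68200 / 586.98 = 0.017112

0.017112


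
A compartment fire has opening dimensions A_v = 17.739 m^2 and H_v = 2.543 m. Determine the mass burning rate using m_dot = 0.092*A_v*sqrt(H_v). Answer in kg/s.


sqrt(H_v) = 1.5947
m_dot = 0.092 * 17.739 * 1.5947 = 2.6025 kg/s

2.6025 kg/s


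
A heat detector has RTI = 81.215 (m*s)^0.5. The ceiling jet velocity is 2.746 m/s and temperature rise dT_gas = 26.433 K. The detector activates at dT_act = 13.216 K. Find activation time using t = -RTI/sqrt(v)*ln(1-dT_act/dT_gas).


dT_act/dT_gas = 0.49998
ln(1 - 0.49998) = -0.69311
t = -81.215 / sqrt(2.746) * -0.69311 = 33.969 s

33.969 s


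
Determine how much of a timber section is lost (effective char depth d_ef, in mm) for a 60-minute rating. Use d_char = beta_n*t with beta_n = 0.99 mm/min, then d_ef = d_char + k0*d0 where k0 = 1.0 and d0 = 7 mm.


d_char = 0.99 * 60 = 59.4 mm
d_ef = 59.4 + 1.0*7 = 66.4 mm

66.4 mm


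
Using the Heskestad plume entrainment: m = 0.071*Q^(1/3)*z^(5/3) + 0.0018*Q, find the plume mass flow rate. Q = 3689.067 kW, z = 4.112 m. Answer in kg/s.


Q^(1/3) = 15.452
z^(5/3) = 10.554
First term = 0.071 * 15.452 * 10.554 = 11.579
Second term = 0.0018 * 3689.067 = 6.6403
m = 18.219 kg/s

18.219 kg/s


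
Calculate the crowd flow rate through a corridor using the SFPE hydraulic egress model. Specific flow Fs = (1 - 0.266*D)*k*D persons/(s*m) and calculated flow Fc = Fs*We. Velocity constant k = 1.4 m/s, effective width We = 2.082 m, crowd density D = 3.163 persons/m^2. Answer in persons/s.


1 - 0.266*D = 1 - 0.266*3.163 = 0.15864
Fs = 0.15864 * 1.4 * 3.163 = 0.70250 persons/(s*m)
Fc = 0.70250 * 2.082 = 1.4626 persons/s

1.4626 persons/s


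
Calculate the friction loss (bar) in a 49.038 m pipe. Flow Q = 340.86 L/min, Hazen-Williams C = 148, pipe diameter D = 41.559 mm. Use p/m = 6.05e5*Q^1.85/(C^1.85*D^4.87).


Q^1.85 = 48447
C^1.85 = 10351
D^4.87 = 7.6366e+07
p/m = 0.037080 bar/m
p_total = 0.037080 * 49.038 = 1.8183 bar

1.8183 bar


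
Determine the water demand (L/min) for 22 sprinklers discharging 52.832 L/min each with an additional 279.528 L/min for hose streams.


Sprinkler demand = 22 * 52.832 = 1162.304 L/min
Total = 1162.304 + 279.528 = 1441.832 L/min

1441.832 L/min


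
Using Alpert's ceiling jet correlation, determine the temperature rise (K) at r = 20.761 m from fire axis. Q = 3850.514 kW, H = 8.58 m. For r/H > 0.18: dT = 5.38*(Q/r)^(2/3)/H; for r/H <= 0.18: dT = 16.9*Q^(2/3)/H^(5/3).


r/H = 20.761 / 8.58 = 2.4197
r/H > 0.18, so dT = 5.38*(Q/r)^(2/3)/H
Q/r = 185.47
(Q/r)^(2/3) = 32.522
dT = 5.38 * 32.522 / 8.58 = 20.393 K

20.393 K


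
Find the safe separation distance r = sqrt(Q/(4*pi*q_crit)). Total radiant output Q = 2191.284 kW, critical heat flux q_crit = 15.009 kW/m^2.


4*pi*q_crit = 188.61
Q/(4*pi*q_crit) = 11.618
r = sqrt(11.618) = 3.4085 m

3.4085 m


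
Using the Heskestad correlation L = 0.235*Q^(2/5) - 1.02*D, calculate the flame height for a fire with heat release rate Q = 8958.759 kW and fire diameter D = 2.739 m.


Q^(2/5) = 38.098
0.235 * Q^(2/5) = 8.9530
1.02 * D = 2.7938
L = 6.1592 m

6.1592 m


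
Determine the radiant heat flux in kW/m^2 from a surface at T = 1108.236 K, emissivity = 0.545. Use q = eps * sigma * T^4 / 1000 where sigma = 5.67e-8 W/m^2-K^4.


T^4 = 1.5084e+12
q = 0.545 * 5.67e-8 * 1.5084e+12 / 1000 = 46.613 kW/m^2

46.613 kW/m^2


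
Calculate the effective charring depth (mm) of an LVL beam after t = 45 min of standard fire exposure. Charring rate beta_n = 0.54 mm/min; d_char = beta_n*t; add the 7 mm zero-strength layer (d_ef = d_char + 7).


d_char = 0.54 * 45 = 24.3 mm
d_ef = 24.3 + 1.0*7 = 31.3 mm

31.3 mm


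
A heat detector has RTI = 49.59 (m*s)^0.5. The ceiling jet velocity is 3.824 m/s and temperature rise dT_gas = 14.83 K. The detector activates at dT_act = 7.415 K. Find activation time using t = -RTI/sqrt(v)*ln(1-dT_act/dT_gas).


dT_act/dT_gas = 0.5
ln(1 - 0.5) = -0.69315
t = -49.59 / sqrt(3.824) * -0.69315 = 17.578 s

17.578 s


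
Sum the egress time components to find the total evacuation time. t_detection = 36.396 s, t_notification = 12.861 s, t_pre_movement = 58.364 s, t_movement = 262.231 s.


Total = 36.396 + 12.861 + 58.364 + 262.231 = 369.852 s

369.852 s


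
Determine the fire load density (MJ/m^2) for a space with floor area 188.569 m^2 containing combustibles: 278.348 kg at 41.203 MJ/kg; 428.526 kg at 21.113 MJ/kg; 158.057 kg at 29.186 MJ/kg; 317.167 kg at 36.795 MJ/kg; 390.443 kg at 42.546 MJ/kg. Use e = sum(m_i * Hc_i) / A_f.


Total energy = 278.348*41.203 + 428.526*21.113 + 158.057*29.186 + 317.167*36.795 + 390.443*42.546
= 11468.77 + 9047.469 + 4613.052 + 11670.16 + 16611.79
= 53411.24 MJ
e = 53411.24 / 188.569 = 283.25 MJ/m^2

283.25 MJ/m^2


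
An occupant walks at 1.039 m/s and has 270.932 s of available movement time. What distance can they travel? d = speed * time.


d = 1.039 * 270.932 = 281.50 m

281.50 m


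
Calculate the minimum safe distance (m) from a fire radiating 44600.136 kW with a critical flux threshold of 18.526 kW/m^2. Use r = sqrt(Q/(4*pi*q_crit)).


4*pi*q_crit = 232.80
Q/(4*pi*q_crit) = 191.58
r = sqrt(191.58) = 13.841 m

13.841 m


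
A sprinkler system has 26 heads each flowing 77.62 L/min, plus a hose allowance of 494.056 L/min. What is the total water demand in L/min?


Sprinkler demand = 26 * 77.62 = 2018.12 L/min
Total = 2018.12 + 494.056 = 2512.176 L/min

2512.176 L/min


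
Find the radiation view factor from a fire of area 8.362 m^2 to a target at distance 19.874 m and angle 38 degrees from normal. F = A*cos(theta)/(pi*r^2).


cos(38 deg) = 0.78801
pi*r^2 = 1240.9
F = 8.362 * 0.78801 / 1240.9 = 0.0053103

0.0053103


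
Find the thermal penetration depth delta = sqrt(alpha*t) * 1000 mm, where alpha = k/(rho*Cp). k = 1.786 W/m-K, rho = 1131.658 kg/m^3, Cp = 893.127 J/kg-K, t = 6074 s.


alpha = 1.786 / (1131.658 * 893.127) = 1.7671e-06 m^2/s
alpha * t = 0.010733
delta = sqrt(0.010733) * 1000 = 103.60 mm

103.60 mm


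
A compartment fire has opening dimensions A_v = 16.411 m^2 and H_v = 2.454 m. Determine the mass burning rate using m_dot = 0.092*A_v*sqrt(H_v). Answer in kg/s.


sqrt(H_v) = 1.5665
m_dot = 0.092 * 16.411 * 1.5665 = 2.3652 kg/s

2.3652 kg/s


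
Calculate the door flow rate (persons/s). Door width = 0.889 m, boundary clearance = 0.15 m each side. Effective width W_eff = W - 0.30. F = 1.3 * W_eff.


W_eff = 0.889 - 0.30 = 0.589 m
F = 1.3 * 0.589 = 0.76570 persons/s

0.76570 persons/s


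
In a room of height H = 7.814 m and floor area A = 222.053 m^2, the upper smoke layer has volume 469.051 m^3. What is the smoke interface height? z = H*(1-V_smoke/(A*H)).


V/(A*H) = 0.27033
1 - 0.27033 = 0.72967
z = 7.814 * 0.72967 = 5.7017 m

5.7017 m


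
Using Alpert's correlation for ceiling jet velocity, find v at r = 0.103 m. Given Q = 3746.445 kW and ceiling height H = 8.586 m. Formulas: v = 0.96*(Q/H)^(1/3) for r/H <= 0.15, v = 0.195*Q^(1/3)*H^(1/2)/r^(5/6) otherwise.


r/H = 0.103 / 8.586 = 0.011996
r/H <= 0.15, so v = 0.96*(Q/H)^(1/3)
Q/H = 436.34
(Q/H)^(1/3) = 7.5848
v = 0.96 * 7.5848 = 7.2814 m/s

7.2814 m/s


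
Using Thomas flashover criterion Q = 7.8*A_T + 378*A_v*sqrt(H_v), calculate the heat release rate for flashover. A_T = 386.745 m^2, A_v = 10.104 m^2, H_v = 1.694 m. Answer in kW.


7.8*A_T = 3016.611
sqrt(H_v) = 1.3015
378*A_v*sqrt(H_v) = 4971.0
Q = 3016.611 + 4971.0 = 7987.6 kW

7987.6 kW


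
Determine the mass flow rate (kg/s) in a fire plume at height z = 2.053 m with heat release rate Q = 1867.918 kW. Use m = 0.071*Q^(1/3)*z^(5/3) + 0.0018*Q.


Q^(1/3) = 12.316
z^(5/3) = 3.3163
First term = 0.071 * 12.316 * 3.3163 = 2.8997
Second term = 0.0018 * 1867.918 = 3.3623
m = 6.2620 kg/s

6.2620 kg/s


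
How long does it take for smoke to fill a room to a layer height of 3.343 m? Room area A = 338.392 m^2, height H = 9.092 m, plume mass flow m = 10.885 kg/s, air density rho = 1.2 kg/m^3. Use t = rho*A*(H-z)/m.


H - z = 5.749 m
t = 1.2 * 338.392 * 5.749 / 10.885 = 214.47 s

214.47 s


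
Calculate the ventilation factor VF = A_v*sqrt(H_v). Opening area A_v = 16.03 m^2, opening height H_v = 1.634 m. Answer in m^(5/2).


sqrt(H_v) = 1.2783
VF = 16.03 * 1.2783 = 20.491 m^(5/2)

20.491 m^(5/2)


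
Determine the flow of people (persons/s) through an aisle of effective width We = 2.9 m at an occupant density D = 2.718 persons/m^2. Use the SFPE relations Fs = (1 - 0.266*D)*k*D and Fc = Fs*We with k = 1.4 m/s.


1 - 0.266*D = 1 - 0.266*2.718 = 0.27701
Fs = 0.27701 * 1.4 * 2.718 = 1.0541 persons/(s*m)
Fc = 1.0541 * 2.9 = 3.0568 persons/s

3.0568 persons/s


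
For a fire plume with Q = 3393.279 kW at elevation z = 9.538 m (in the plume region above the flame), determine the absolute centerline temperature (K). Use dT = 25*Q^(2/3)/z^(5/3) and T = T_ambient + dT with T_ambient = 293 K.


Q^(2/3) = 225.81
z^(5/3) = 42.897
dT = 25 * 225.81 / 42.897 = 131.60 K
T = 293 + 131.60 = 424.60 K

424.60 K


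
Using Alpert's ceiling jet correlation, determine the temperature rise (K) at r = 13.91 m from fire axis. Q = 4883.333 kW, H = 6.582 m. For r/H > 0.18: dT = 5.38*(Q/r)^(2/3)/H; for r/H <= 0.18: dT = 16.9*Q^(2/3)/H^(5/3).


r/H = 13.91 / 6.582 = 2.1133
r/H > 0.18, so dT = 5.38*(Q/r)^(2/3)/H
Q/r = 351.07
(Q/r)^(2/3) = 49.765
dT = 5.38 * 49.765 / 6.582 = 40.677 K

40.677 K


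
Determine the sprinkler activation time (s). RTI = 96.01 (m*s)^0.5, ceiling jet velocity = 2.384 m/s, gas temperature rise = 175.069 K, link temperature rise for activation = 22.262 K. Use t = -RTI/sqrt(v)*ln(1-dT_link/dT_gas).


dT_link/dT_gas = 0.12716
ln(1 - 0.12716) = -0.13600
t = -96.01 / sqrt(2.384) * -0.13600 = 8.4570 s

8.4570 s


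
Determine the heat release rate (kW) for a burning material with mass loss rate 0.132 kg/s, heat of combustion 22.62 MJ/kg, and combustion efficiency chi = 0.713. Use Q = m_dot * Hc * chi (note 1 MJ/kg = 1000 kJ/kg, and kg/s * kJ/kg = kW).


Hc = 22.62 MJ/kg = 22.62 * 1000 kJ/kg = 22620 kJ/kg
Q = 0.132 kg/s * 22620 kJ/kg * 0.713 = 2128.9 kW

2128.9 kW


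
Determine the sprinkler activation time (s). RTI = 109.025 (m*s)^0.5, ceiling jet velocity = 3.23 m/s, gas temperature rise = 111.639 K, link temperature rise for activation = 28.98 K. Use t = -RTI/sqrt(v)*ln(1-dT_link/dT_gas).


dT_link/dT_gas = 0.25959
ln(1 - 0.25959) = -0.30055
t = -109.025 / sqrt(3.23) * -0.30055 = 18.232 s

18.232 s


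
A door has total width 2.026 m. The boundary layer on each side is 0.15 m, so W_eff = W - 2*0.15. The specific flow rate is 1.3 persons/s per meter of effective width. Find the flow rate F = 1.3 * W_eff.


W_eff = 2.026 - 0.30 = 1.726 m
F = 1.3 * 1.726 = 2.2438 persons/s

2.2438 persons/s


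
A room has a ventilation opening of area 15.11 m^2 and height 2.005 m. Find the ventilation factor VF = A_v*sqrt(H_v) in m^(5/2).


sqrt(H_v) = 1.4160
VF = 15.11 * 1.4160 = 21.395 m^(5/2)

21.395 m^(5/2)


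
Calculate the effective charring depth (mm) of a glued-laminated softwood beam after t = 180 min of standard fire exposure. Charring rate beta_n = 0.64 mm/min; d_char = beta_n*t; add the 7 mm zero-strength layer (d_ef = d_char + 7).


d_char = 0.64 * 180 = 115.2 mm
d_ef = 115.2 + 1.0*7 = 122.2 mm

122.2 mm


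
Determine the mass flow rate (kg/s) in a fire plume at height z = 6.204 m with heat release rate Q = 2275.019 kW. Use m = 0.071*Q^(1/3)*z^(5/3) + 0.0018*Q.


Q^(1/3) = 13.152
z^(5/3) = 20.947
First term = 0.071 * 13.152 * 20.947 = 19.560
Second term = 0.0018 * 2275.019 = 4.0950
m = 23.655 kg/s

23.655 kg/s


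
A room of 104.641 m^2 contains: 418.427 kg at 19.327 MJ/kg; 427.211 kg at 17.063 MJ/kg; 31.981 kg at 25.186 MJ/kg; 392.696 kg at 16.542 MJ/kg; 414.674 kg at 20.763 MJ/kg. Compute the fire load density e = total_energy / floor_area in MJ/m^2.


Total energy = 418.427*19.327 + 427.211*17.063 + 31.981*25.186 + 392.696*16.542 + 414.674*20.763
= 8086.939 + 7289.501 + 805.4735 + 6495.977 + 8609.876
= 31287.77 MJ
e = 31287.77 / 104.641 = 299.00 MJ/m^2

299.00 MJ/m^2


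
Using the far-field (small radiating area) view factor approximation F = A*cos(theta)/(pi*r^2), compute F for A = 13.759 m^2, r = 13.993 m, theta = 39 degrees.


cos(39 deg) = 0.77715
pi*r^2 = 615.14
F = 13.759 * 0.77715 / 615.14 = 0.017383

0.017383


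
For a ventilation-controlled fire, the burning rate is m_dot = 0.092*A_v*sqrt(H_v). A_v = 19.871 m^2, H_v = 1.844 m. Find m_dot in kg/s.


sqrt(H_v) = 1.3579
m_dot = 0.092 * 19.871 * 1.3579 = 2.4825 kg/s

2.4825 kg/s


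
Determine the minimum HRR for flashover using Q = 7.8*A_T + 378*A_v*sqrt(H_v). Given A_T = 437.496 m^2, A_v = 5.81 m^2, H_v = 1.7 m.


7.8*A_T = 3412.5
sqrt(H_v) = 1.3038
378*A_v*sqrt(H_v) = 2863.5
Q = 3412.5 + 2863.5 = 6275.9 kW

6275.9 kW


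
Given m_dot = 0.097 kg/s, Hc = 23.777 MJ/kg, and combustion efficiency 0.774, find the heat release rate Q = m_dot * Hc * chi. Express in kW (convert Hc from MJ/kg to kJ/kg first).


Hc = 23.777 MJ/kg = 23.777 * 1000 kJ/kg = 23777 kJ/kg
Q = 0.097 kg/s * 23777 kJ/kg * 0.774 = 1785.1 kW

1785.1 kW


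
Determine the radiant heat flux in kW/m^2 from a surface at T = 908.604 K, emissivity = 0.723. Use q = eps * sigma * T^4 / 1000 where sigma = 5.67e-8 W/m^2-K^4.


T^4 = 6.8155e+11
q = 0.723 * 5.67e-8 * 6.8155e+11 / 1000 = 27.940 kW/m^2

27.940 kW/m^2


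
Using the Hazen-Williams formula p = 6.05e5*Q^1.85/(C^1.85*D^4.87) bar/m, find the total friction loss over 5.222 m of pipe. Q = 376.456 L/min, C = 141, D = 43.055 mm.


Q^1.85 = 58220
C^1.85 = 9463.6
D^4.87 = 9.0718e+07
p/m = 0.041028 bar/m
p_total = 0.041028 * 5.222 = 0.21425 bar

0.21425 bar


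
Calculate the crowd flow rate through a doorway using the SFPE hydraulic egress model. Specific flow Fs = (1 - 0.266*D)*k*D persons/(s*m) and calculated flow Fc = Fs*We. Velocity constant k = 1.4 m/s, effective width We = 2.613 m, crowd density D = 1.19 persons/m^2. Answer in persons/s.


1 - 0.266*D = 1 - 0.266*1.19 = 0.68346
Fs = 0.68346 * 1.4 * 1.19 = 1.1386 persons/(s*m)
Fc = 1.1386 * 2.613 = 2.9753 persons/s

2.9753 persons/s
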